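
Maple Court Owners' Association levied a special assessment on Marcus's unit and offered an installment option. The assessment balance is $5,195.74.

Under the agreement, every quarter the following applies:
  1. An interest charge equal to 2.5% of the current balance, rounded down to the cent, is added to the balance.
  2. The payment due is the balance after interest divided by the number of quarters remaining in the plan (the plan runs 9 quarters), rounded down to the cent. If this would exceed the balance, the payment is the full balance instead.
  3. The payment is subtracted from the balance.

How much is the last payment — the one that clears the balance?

Quarter 1: opening $5,195.74; interest $129.89 → $5,325.63; payment $591.73; balance $4,733.90
Quarter 2: opening $4,733.90; interest $118.34 → $4,852.24; payment $606.53; balance $4,245.71
Quarter 3: opening $4,245.71; interest $106.14 → $4,351.85; payment $621.69; balance $3,730.16
Quarter 4: opening $3,730.16; interest $93.25 → $3,823.41; payment $637.23; balance $3,186.18
Quarter 5: opening $3,186.18; interest $79.65 → $3,265.83; payment $653.16; balance $2,612.67
Quarter 6: opening $2,612.67; interest $65.31 → $2,677.98; payment $669.49; balance $2,008.49
Quarter 7: opening $2,008.49; interest $50.21 → $2,058.70; payment $686.23; balance $1,372.47
Quarter 8: opening $1,372.47; interest $34.31 → $1,406.78; payment $703.39; balance $703.39
Quarter 9: opening $703.39; interest $17.58 → $720.97; payment $720.97; balance $0.00

$720.97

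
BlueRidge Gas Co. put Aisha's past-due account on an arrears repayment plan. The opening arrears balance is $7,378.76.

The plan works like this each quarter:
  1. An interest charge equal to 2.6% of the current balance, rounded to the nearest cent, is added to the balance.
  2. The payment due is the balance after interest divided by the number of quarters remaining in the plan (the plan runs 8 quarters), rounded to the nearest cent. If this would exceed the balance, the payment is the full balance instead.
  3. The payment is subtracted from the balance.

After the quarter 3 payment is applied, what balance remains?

$4,980.87

Quarter 1: opening $7,378.76; interest $191.85 → $7,570.61; payment $946.33; balance $6,624.28
Quarter 2: opening $6,624.28; interest $172.23 → $6,796.51; payment $970.93; balance $5,825.58
Quarter 3: opening $5,825.58; interest $151.47 → $5,977.05; payment $996.18; balance $4,980.87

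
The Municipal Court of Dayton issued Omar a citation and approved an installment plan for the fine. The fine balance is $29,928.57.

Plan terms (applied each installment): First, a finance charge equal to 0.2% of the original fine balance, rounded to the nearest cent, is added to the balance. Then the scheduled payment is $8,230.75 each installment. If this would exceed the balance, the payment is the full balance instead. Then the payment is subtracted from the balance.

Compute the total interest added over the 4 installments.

$239.44

Installment 1: opening $29,928.57; interest $59.86 → $29,988.43; payment $8,230.75; balance $21,757.68
Installment 2: opening $21,757.68; interest $59.86 → $21,817.54; payment $8,230.75; balance $13,586.79
Installment 3: opening $13,586.79; interest $59.86 → $13,646.65; payment $8,230.75; balance $5,415.90
Installment 4: opening $5,415.90; interest $59.86 → $5,475.76; payment $5,475.76; balance $0.00
Total interest: $59.86 + $59.86 + $59.86 + $59.86 = $239.44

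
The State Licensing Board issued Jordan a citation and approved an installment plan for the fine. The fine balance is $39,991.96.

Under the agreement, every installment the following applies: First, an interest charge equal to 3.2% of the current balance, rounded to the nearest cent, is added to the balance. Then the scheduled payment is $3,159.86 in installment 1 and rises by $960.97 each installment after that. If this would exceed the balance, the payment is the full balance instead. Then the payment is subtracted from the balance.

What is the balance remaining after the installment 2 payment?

$35,210.59

Installment 1: $39,991.96 +$1,279.74 interest = $41,271.70; pay $3,159.86 → $38,111.84
Installment 2: $38,111.84 +$1,219.58 interest = $39,331.42; pay $4,120.83 → $35,210.59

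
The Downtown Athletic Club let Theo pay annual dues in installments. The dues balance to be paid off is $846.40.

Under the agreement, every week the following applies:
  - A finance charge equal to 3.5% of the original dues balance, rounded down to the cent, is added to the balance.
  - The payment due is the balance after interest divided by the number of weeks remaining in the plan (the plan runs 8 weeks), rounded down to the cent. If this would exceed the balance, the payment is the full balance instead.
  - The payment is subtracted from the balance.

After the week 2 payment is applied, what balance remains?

$682.41

Week 1: opening $846.40; interest $29.62 → $876.02; payment $109.50; balance $766.52
Week 2: opening $766.52; interest $29.62 → $796.14; payment $113.73; balance $682.41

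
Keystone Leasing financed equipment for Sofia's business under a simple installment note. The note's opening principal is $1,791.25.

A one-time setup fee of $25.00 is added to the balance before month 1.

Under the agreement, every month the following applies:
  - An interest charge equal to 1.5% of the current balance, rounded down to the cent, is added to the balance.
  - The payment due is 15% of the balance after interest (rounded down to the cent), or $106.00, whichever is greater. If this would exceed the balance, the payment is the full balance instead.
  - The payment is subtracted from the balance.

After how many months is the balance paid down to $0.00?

14

Month 1: opening $1,816.25; interest $27.24 → $1,843.49; payment $276.52; balance $1,566.97
Month 2: opening $1,566.97; interest $23.50 → $1,590.47; payment $238.57; balance $1,351.90
Month 3: opening $1,351.90; interest $20.27 → $1,372.17; payment $205.82; balance $1,166.35
Month 4: opening $1,166.35; interest $17.49 → $1,183.84; payment $177.57; balance $1,006.27
Month 5: opening $1,006.27; interest $15.09 → $1,021.36; payment $153.20; balance $868.16
Month 6: opening $868.16; interest $13.02 → $881.18; payment $132.17; balance $749.01
Month 7: opening $749.01; interest $11.23 → $760.24; payment $114.03; balance $646.21
Month 8: opening $646.21; interest $9.69 → $655.90; payment $106.00; balance $549.90
Month 9: opening $549.90; interest $8.24 → $558.14; payment $106.00; balance $452.14
Month 10: opening $452.14; interest $6.78 → $458.92; payment $106.00; balance $352.92
Month 11: opening $352.92; interest $5.29 → $358.21; payment $106.00; balance $252.21
Month 12: opening $252.21; interest $3.78 → $255.99; payment $106.00; balance $149.99
Month 13: opening $149.99; interest $2.24 → $152.23; payment $106.00; balance $46.23
Month 14: opening $46.23; interest $0.69 → $46.92; payment $46.92; balance $0.00
Balance reaches $0.00 in month 14.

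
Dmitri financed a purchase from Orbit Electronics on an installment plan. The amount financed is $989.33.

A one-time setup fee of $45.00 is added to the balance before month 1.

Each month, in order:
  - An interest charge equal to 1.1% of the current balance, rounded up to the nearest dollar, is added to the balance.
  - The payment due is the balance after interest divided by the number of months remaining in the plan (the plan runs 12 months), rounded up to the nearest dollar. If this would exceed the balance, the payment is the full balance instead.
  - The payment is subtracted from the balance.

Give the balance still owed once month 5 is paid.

$636.33

Month 1: $1,034.33 +$12.00 interest = $1,046.33; pay $88.00 → $958.33
Month 2: $958.33 +$11.00 interest = $969.33; pay $89.00 → $880.33
Month 3: $880.33 +$10.00 interest = $890.33; pay $90.00 → $800.33
Month 4: $800.33 +$9.00 interest = $809.33; pay $90.00 → $719.33
Month 5: $719.33 +$8.00 interest = $727.33; pay $91.00 → $636.33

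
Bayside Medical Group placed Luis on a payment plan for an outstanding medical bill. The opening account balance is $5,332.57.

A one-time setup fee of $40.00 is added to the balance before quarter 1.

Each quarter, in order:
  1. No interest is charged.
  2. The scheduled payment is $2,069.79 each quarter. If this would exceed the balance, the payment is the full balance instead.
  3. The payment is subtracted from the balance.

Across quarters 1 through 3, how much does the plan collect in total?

# | Opening | Payment | End bal
1 | $5,372.57 | $2,069.79 | $3,302.78
2 | $3,302.78 | $2,069.79 | $1,232.99
3 | $1,232.99 | $1,232.99 | $0.00
Total paid: $5,372.57

$5,372.57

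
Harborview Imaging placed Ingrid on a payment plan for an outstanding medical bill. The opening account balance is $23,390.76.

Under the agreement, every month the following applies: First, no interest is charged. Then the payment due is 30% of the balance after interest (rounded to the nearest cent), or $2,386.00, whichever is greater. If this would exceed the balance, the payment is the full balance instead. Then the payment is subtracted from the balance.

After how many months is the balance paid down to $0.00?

# | Opening | Payment | End bal
1 | $23,390.76 | $7,017.23 | $16,373.53
2 | $16,373.53 | $4,912.06 | $11,461.47
3 | $11,461.47 | $3,438.44 | $8,023.03
4 | $8,023.03 | $2,406.91 | $5,616.12
5 | $5,616.12 | $2,386.00 | $3,230.12
6 | $3,230.12 | $2,386.00 | $844.12
7 | $844.12 | $844.12 | $0.00
Balance reaches $0.00 in month 7.

7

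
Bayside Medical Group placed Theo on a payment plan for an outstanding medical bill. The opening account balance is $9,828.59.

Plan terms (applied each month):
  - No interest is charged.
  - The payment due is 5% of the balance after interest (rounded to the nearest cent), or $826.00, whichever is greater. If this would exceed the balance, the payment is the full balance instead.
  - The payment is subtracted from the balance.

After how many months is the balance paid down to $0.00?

12

# | Opening | Payment | End bal
1 | $9,828.59 | $826.00 | $9,002.59
2 | $9,002.59 | $826.00 | $8,176.59
3 | $8,176.59 | $826.00 | $7,350.59
4 | $7,350.59 | $826.00 | $6,524.59
5 | $6,524.59 | $826.00 | $5,698.59
6 | $5,698.59 | $826.00 | $4,872.59
7 | $4,872.59 | $826.00 | $4,046.59
8 | $4,046.59 | $826.00 | $3,220.59
9 | $3,220.59 | $826.00 | $2,394.59
10 | $2,394.59 | $826.00 | $1,568.59
11 | $1,568.59 | $826.00 | $742.59
12 | $742.59 | $742.59 | $0.00
Balance reaches $0.00 in month 12.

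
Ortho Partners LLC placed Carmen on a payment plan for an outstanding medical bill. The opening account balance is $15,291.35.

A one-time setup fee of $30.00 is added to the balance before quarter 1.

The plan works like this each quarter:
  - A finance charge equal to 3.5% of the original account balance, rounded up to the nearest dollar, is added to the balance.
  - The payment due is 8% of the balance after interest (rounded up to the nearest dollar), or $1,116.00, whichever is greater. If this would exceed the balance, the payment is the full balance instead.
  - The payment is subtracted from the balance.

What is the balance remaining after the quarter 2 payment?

# | Opening | Interest | Payment | End bal
1 | $15,321.35 | $536.00 | $1,269.00 | $14,588.35
2 | $14,588.35 | $536.00 | $1,210.00 | $13,914.35

$13,914.35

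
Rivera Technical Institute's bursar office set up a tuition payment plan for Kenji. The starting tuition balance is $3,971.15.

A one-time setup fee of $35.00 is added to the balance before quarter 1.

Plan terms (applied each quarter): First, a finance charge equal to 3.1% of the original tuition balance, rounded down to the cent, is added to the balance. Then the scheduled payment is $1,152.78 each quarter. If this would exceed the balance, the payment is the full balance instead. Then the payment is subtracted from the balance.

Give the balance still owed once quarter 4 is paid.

# | Opening | Interest | Payment | End bal
1 | $4,006.15 | $123.10 | $1,152.78 | $2,976.47
2 | $2,976.47 | $123.10 | $1,152.78 | $1,946.79
3 | $1,946.79 | $123.10 | $1,152.78 | $917.11
4 | $917.11 | $123.10 | $1,040.21 | $0.00

$0.00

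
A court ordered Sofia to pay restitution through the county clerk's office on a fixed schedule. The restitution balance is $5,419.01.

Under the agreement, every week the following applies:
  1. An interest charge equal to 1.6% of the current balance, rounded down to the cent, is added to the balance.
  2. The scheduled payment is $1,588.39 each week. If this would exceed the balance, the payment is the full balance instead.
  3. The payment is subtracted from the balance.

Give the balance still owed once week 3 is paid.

# | Opening | Interest | Payment | End bal
1 | $5,419.01 | $86.70 | $1,588.39 | $3,917.32
2 | $3,917.32 | $62.67 | $1,588.39 | $2,391.60
3 | $2,391.60 | $38.26 | $1,588.39 | $841.47

$841.47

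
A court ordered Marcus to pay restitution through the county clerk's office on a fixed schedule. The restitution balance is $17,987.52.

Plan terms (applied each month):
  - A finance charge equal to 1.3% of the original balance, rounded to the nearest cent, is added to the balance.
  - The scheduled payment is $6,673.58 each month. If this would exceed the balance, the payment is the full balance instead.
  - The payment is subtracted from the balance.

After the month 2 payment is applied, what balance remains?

Month 1: $17,987.52 +$233.84 interest = $18,221.36; pay $6,673.58 → $11,547.78
Month 2: $11,547.78 +$233.84 interest = $11,781.62; pay $6,673.58 → $5,108.04

$5,108.04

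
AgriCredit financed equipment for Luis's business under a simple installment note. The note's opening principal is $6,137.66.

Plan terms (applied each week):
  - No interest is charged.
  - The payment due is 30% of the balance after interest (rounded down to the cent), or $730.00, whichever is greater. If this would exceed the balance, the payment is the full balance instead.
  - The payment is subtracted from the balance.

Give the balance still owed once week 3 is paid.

Week 1: opening $6,137.66; payment $1,841.29; balance $4,296.37
Week 2: opening $4,296.37; payment $1,288.91; balance $3,007.46
Week 3: opening $3,007.46; payment $902.23; balance $2,105.23

$2,105.23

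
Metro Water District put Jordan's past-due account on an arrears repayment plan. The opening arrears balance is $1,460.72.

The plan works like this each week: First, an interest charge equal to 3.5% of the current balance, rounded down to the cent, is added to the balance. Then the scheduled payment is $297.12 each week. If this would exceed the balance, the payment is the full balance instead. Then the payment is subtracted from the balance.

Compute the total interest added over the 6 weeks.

Week 1: $1,460.72 +$51.12 interest = $1,511.84; pay $297.12 → $1,214.72
Week 2: $1,214.72 +$42.51 interest = $1,257.23; pay $297.12 → $960.11
Week 3: $960.11 +$33.60 interest = $993.71; pay $297.12 → $696.59
Week 4: $696.59 +$24.38 interest = $720.97; pay $297.12 → $423.85
Week 5: $423.85 +$14.83 interest = $438.68; pay $297.12 → $141.56
Week 6: $141.56 +$4.95 interest = $146.51; pay $146.51 → $0.00
Total interest: $51.12 + $42.51 + $33.60 + $24.38 + $14.83 + $4.95 = $171.39

$171.39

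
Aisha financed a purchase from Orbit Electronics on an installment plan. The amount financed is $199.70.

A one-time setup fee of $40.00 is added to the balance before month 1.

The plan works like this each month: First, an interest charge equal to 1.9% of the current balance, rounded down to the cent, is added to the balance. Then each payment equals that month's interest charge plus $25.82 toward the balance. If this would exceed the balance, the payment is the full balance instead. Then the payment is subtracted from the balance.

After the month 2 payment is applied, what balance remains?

# | Opening | Interest | Payment | End bal
1 | $239.70 | $4.55 | $30.37 | $213.88
2 | $213.88 | $4.06 | $29.88 | $188.06

$188.06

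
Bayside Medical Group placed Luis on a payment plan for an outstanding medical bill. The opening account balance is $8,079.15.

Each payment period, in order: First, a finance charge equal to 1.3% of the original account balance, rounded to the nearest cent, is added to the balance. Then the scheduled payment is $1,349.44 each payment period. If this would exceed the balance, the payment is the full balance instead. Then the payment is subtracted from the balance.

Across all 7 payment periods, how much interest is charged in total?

$735.21

Payment period 1: $8,079.15 +$105.03 interest = $8,184.18; pay $1,349.44 → $6,834.74
Payment period 2: $6,834.74 +$105.03 interest = $6,939.77; pay $1,349.44 → $5,590.33
Payment period 3: $5,590.33 +$105.03 interest = $5,695.36; pay $1,349.44 → $4,345.92
Payment period 4: $4,345.92 +$105.03 interest = $4,450.95; pay $1,349.44 → $3,101.51
Payment period 5: $3,101.51 +$105.03 interest = $3,206.54; pay $1,349.44 → $1,857.10
Payment period 6: $1,857.10 +$105.03 interest = $1,962.13; pay $1,349.44 → $612.69
Payment period 7: $612.69 +$105.03 interest = $717.72; pay $717.72 → $0.00
Total interest: $105.03 + $105.03 + $105.03 + $105.03 + $105.03 + $105.03 + $105.03 = $735.21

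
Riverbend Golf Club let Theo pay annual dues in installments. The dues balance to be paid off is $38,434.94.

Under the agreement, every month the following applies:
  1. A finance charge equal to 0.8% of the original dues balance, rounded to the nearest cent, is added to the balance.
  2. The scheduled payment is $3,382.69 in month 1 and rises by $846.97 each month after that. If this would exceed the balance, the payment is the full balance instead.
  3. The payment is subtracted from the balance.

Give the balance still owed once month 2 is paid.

Month 1: $38,434.94 +$307.48 interest = $38,742.42; pay $3,382.69 → $35,359.73
Month 2: $35,359.73 +$307.48 interest = $35,667.21; pay $4,229.66 → $31,437.55

$31,437.55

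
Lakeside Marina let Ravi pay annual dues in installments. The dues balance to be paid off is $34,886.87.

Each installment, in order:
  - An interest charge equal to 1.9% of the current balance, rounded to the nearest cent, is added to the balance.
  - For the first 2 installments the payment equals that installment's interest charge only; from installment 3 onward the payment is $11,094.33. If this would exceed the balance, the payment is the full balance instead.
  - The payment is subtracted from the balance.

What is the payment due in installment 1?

$662.85

Installment 1: opening $34,886.87; interest $662.85 → $35,549.72; payment $662.85; balance $34,886.87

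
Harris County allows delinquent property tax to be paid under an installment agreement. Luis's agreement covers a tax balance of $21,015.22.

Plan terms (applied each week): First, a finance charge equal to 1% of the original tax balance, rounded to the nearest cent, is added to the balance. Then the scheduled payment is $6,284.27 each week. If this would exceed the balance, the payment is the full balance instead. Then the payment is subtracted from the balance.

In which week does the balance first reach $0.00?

4

Week 1: $21,015.22 +$210.15 interest = $21,225.37; pay $6,284.27 → $14,941.10
Week 2: $14,941.10 +$210.15 interest = $15,151.25; pay $6,284.27 → $8,866.98
Week 3: $8,866.98 +$210.15 interest = $9,077.13; pay $6,284.27 → $2,792.86
Week 4: $2,792.86 +$210.15 interest = $3,003.01; pay $3,003.01 → $0.00
Balance reaches $0.00 in week 4.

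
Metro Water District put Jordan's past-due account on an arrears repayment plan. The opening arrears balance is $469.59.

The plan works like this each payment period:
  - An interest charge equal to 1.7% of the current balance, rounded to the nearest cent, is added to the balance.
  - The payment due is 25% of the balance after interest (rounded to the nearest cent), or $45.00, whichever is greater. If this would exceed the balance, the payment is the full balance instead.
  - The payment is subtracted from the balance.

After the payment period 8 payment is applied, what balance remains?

Payment period 1: opening $469.59; interest $7.98 → $477.57; payment $119.39; balance $358.18
Payment period 2: opening $358.18; interest $6.09 → $364.27; payment $91.07; balance $273.20
Payment period 3: opening $273.20; interest $4.64 → $277.84; payment $69.46; balance $208.38
Payment period 4: opening $208.38; interest $3.54 → $211.92; payment $52.98; balance $158.94
Payment period 5: opening $158.94; interest $2.70 → $161.64; payment $45.00; balance $116.64
Payment period 6: opening $116.64; interest $1.98 → $118.62; payment $45.00; balance $73.62
Payment period 7: opening $73.62; interest $1.25 → $74.87; payment $45.00; balance $29.87
Payment period 8: opening $29.87; interest $0.51 → $30.38; payment $30.38; balance $0.00

$0.00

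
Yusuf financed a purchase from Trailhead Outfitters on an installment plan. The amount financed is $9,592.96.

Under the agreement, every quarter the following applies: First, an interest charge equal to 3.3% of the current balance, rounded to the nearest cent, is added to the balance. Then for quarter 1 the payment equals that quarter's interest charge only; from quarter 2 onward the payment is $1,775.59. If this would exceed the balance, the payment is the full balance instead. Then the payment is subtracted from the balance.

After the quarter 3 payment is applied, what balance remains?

# | Opening | Interest | Payment | End bal
1 | $9,592.96 | $316.57 | $316.57 | $9,592.96
2 | $9,592.96 | $316.57 | $1,775.59 | $8,133.94
3 | $8,133.94 | $268.42 | $1,775.59 | $6,626.77

$6,626.77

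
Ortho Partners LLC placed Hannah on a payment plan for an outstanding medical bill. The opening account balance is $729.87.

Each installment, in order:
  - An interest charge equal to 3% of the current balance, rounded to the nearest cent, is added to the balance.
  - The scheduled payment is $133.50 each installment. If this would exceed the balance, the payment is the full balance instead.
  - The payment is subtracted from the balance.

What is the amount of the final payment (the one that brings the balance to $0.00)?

$8.22

# | Opening | Interest | Payment | End bal
1 | $729.87 | $21.90 | $133.50 | $618.27
2 | $618.27 | $18.55 | $133.50 | $503.32
3 | $503.32 | $15.10 | $133.50 | $384.92
4 | $384.92 | $11.55 | $133.50 | $262.97
5 | $262.97 | $7.89 | $133.50 | $137.36
6 | $137.36 | $4.12 | $133.50 | $7.98
7 | $7.98 | $0.24 | $8.22 | $0.00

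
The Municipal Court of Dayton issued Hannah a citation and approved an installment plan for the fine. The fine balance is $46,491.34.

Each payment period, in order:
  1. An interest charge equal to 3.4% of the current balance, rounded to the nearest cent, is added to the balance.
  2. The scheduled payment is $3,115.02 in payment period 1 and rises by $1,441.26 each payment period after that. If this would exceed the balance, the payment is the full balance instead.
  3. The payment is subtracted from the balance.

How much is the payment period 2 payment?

$4,556.28

Payment period 1: $46,491.34 +$1,580.71 interest = $48,072.05; pay $3,115.02 → $44,957.03
Payment period 2: $44,957.03 +$1,528.54 interest = $46,485.57; pay $4,556.28 → $41,929.29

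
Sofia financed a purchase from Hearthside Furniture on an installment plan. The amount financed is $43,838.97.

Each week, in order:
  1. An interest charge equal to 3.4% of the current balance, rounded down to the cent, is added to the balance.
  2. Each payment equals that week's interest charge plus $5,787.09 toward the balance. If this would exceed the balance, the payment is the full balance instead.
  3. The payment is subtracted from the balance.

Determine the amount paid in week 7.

# | Opening | Interest | Payment | End bal
1 | $43,838.97 | $1,490.52 | $7,277.61 | $38,051.88
2 | $38,051.88 | $1,293.76 | $7,080.85 | $32,264.79
3 | $32,264.79 | $1,097.00 | $6,884.09 | $26,477.70
4 | $26,477.70 | $900.24 | $6,687.33 | $20,690.61
5 | $20,690.61 | $703.48 | $6,490.57 | $14,903.52
6 | $14,903.52 | $506.71 | $6,293.80 | $9,116.43
7 | $9,116.43 | $309.95 | $6,097.04 | $3,329.34

$6,097.04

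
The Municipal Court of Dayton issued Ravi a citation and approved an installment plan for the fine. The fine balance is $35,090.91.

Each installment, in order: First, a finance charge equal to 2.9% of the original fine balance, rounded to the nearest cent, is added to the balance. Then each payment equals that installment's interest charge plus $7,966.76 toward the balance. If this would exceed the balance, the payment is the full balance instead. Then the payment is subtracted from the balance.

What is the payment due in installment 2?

Installment 1: $35,090.91 +$1,017.64 interest = $36,108.55; pay $8,984.40 → $27,124.15
Installment 2: $27,124.15 +$1,017.64 interest = $28,141.79; pay $8,984.40 → $19,157.39

$8,984.40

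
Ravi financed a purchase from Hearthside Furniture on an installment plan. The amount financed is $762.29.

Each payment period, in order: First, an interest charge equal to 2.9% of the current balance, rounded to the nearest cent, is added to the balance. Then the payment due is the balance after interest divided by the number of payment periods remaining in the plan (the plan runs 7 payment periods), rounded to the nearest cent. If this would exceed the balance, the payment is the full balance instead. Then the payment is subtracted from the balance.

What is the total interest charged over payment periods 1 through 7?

# | Opening | Interest | Payment | End bal
1 | $762.29 | $22.11 | $112.06 | $672.34
2 | $672.34 | $19.50 | $115.31 | $576.53
3 | $576.53 | $16.72 | $118.65 | $474.60
4 | $474.60 | $13.76 | $122.09 | $366.27
5 | $366.27 | $10.62 | $125.63 | $251.26
6 | $251.26 | $7.29 | $129.28 | $129.27
7 | $129.27 | $3.75 | $133.02 | $0.00
Total interest: $22.11 + $19.50 + $16.72 + $13.76 + $10.62 + $7.29 + $3.75 = $93.75

$93.75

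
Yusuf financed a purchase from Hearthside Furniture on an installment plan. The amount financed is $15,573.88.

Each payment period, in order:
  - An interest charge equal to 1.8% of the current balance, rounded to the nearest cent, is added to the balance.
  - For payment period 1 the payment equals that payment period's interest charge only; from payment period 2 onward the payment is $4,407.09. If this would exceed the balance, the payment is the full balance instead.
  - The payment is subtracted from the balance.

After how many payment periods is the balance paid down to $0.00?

# | Opening | Interest | Payment | End bal
1 | $15,573.88 | $280.33 | $280.33 | $15,573.88
2 | $15,573.88 | $280.33 | $4,407.09 | $11,447.12
3 | $11,447.12 | $206.05 | $4,407.09 | $7,246.08
4 | $7,246.08 | $130.43 | $4,407.09 | $2,969.42
5 | $2,969.42 | $53.45 | $3,022.87 | $0.00
Balance reaches $0.00 in payment period 5.

5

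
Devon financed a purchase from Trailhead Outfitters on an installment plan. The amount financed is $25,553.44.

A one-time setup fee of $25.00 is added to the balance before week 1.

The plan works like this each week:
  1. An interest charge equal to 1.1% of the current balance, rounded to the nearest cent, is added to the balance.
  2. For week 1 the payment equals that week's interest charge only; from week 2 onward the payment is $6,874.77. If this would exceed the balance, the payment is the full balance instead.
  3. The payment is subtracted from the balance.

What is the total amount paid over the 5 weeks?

$26,546.89

# | Opening | Interest | Payment | End bal
1 | $25,578.44 | $281.36 | $281.36 | $25,578.44
2 | $25,578.44 | $281.36 | $6,874.77 | $18,985.03
3 | $18,985.03 | $208.84 | $6,874.77 | $12,319.10
4 | $12,319.10 | $135.51 | $6,874.77 | $5,579.84
5 | $5,579.84 | $61.38 | $5,641.22 | $0.00
Total paid: $26,546.89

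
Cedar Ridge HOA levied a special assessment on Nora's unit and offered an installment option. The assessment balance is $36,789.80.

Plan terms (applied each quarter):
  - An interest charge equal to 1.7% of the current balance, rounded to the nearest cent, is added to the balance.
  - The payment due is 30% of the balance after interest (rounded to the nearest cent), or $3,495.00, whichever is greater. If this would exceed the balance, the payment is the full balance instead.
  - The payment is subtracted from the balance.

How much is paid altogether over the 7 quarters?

$38,714.00

# | Opening | Interest | Payment | End bal
1 | $36,789.80 | $625.43 | $11,224.57 | $26,190.66
2 | $26,190.66 | $445.24 | $7,990.77 | $18,645.13
3 | $18,645.13 | $316.97 | $5,688.63 | $13,273.47
4 | $13,273.47 | $225.65 | $4,049.74 | $9,449.38
5 | $9,449.38 | $160.64 | $3,495.00 | $6,115.02
6 | $6,115.02 | $103.96 | $3,495.00 | $2,723.98
7 | $2,723.98 | $46.31 | $2,770.29 | $0.00
Total paid: $38,714.00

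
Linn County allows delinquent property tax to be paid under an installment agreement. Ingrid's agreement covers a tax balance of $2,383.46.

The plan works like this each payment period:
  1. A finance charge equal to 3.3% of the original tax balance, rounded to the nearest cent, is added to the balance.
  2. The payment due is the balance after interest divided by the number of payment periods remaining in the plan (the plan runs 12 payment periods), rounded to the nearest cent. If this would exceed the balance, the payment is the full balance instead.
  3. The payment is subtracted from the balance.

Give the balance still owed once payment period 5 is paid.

$1,671.32

Payment period 1: $2,383.46 +$78.65 interest = $2,462.11; pay $205.18 → $2,256.93
Payment period 2: $2,256.93 +$78.65 interest = $2,335.58; pay $212.33 → $2,123.25
Payment period 3: $2,123.25 +$78.65 interest = $2,201.90; pay $220.19 → $1,981.71
Payment period 4: $1,981.71 +$78.65 interest = $2,060.36; pay $228.93 → $1,831.43
Payment period 5: $1,831.43 +$78.65 interest = $1,910.08; pay $238.76 → $1,671.32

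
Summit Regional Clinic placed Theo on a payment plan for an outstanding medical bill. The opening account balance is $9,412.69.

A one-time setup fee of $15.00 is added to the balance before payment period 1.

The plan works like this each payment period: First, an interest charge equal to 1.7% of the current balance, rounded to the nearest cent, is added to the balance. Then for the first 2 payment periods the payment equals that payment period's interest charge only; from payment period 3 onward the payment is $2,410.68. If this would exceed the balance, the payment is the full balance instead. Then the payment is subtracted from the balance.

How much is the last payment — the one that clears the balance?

$197.20

Payment period 1: $9,427.69 +$160.27 interest = $9,587.96; pay $160.27 → $9,427.69
Payment period 2: $9,427.69 +$160.27 interest = $9,587.96; pay $160.27 → $9,427.69
Payment period 3: $9,427.69 +$160.27 interest = $9,587.96; pay $2,410.68 → $7,177.28
Payment period 4: $7,177.28 +$122.01 interest = $7,299.29; pay $2,410.68 → $4,888.61
Payment period 5: $4,888.61 +$83.11 interest = $4,971.72; pay $2,410.68 → $2,561.04
Payment period 6: $2,561.04 +$43.54 interest = $2,604.58; pay $2,410.68 → $193.90
Payment period 7: $193.90 +$3.30 interest = $197.20; pay $197.20 → $0.00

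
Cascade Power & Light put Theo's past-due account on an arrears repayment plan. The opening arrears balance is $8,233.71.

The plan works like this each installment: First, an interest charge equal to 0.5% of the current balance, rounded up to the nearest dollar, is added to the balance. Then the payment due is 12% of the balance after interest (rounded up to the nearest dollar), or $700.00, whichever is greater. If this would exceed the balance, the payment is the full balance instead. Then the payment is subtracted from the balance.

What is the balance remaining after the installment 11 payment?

$232.71

Installment 1: opening $8,233.71; interest $42.00 → $8,275.71; payment $994.00; balance $7,281.71
Installment 2: opening $7,281.71; interest $37.00 → $7,318.71; payment $879.00; balance $6,439.71
Installment 3: opening $6,439.71; interest $33.00 → $6,472.71; payment $777.00; balance $5,695.71
Installment 4: opening $5,695.71; interest $29.00 → $5,724.71; payment $700.00; balance $5,024.71
Installment 5: opening $5,024.71; interest $26.00 → $5,050.71; payment $700.00; balance $4,350.71
Installment 6: opening $4,350.71; interest $22.00 → $4,372.71; payment $700.00; balance $3,672.71
Installment 7: opening $3,672.71; interest $19.00 → $3,691.71; payment $700.00; balance $2,991.71
Installment 8: opening $2,991.71; interest $15.00 → $3,006.71; payment $700.00; balance $2,306.71
Installment 9: opening $2,306.71; interest $12.00 → $2,318.71; payment $700.00; balance $1,618.71
Installment 10: opening $1,618.71; interest $9.00 → $1,627.71; payment $700.00; balance $927.71
Installment 11: opening $927.71; interest $5.00 → $932.71; payment $700.00; balance $232.71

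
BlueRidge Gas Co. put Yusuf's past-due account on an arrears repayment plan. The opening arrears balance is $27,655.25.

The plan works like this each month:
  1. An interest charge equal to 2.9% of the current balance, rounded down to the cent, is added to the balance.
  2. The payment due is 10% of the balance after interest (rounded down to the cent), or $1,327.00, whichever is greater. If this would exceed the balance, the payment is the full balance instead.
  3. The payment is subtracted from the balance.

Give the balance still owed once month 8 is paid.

$14,963.76

Month 1: $27,655.25 +$802.00 interest = $28,457.25; pay $2,845.72 → $25,611.53
Month 2: $25,611.53 +$742.73 interest = $26,354.26; pay $2,635.42 → $23,718.84
Month 3: $23,718.84 +$687.84 interest = $24,406.68; pay $2,440.66 → $21,966.02
Month 4: $21,966.02 +$637.01 interest = $22,603.03; pay $2,260.30 → $20,342.73
Month 5: $20,342.73 +$589.93 interest = $20,932.66; pay $2,093.26 → $18,839.40
Month 6: $18,839.40 +$546.34 interest = $19,385.74; pay $1,938.57 → $17,447.17
Month 7: $17,447.17 +$505.96 interest = $17,953.13; pay $1,795.31 → $16,157.82
Month 8: $16,157.82 +$468.57 interest = $16,626.39; pay $1,662.63 → $14,963.76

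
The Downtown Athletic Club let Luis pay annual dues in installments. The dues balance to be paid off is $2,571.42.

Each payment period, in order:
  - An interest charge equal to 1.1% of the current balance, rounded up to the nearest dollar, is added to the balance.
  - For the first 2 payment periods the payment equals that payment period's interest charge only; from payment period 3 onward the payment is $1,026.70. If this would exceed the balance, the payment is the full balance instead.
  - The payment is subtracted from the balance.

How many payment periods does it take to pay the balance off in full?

Payment period 1: opening $2,571.42; interest $29.00 → $2,600.42; payment $29.00; balance $2,571.42
Payment period 2: opening $2,571.42; interest $29.00 → $2,600.42; payment $29.00; balance $2,571.42
Payment period 3: opening $2,571.42; interest $29.00 → $2,600.42; payment $1,026.70; balance $1,573.72
Payment period 4: opening $1,573.72; interest $18.00 → $1,591.72; payment $1,026.70; balance $565.02
Payment period 5: opening $565.02; interest $7.00 → $572.02; payment $572.02; balance $0.00
Balance reaches $0.00 in payment period 5.

5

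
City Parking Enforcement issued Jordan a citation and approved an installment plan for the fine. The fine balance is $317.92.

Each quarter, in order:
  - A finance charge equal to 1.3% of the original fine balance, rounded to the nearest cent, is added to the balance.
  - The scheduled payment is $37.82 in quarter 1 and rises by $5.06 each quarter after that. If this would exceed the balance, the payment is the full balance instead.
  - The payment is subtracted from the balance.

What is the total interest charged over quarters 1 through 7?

$28.91

# | Opening | Interest | Payment | End bal
1 | $317.92 | $4.13 | $37.82 | $284.23
2 | $284.23 | $4.13 | $42.88 | $245.48
3 | $245.48 | $4.13 | $47.94 | $201.67
4 | $201.67 | $4.13 | $53.00 | $152.80
5 | $152.80 | $4.13 | $58.06 | $98.87
6 | $98.87 | $4.13 | $63.12 | $39.88
7 | $39.88 | $4.13 | $44.01 | $0.00
Total interest: $4.13 + $4.13 + $4.13 + $4.13 + $4.13 + $4.13 + $4.13 = $28.91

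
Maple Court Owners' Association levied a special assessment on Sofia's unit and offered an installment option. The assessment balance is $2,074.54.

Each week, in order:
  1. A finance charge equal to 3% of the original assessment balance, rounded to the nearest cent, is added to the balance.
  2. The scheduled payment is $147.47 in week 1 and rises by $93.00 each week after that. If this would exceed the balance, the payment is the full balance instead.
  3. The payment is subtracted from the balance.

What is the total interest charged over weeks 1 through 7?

Week 1: opening $2,074.54; interest $62.24 → $2,136.78; payment $147.47; balance $1,989.31
Week 2: opening $1,989.31; interest $62.24 → $2,051.55; payment $240.47; balance $1,811.08
Week 3: opening $1,811.08; interest $62.24 → $1,873.32; payment $333.47; balance $1,539.85
Week 4: opening $1,539.85; interest $62.24 → $1,602.09; payment $426.47; balance $1,175.62
Week 5: opening $1,175.62; interest $62.24 → $1,237.86; payment $519.47; balance $718.39
Week 6: opening $718.39; interest $62.24 → $780.63; payment $612.47; balance $168.16
Week 7: opening $168.16; interest $62.24 → $230.40; payment $230.40; balance $0.00
Total interest: $62.24 + $62.24 + $62.24 + $62.24 + $62.24 + $62.24 + $62.24 = $435.68

$435.68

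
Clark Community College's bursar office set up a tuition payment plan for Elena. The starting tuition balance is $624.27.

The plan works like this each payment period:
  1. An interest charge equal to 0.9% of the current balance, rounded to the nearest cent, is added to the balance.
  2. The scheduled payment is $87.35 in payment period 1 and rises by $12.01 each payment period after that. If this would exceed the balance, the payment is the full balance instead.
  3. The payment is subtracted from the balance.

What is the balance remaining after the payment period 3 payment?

$340.72

# | Opening | Interest | Payment | End bal
1 | $624.27 | $5.62 | $87.35 | $542.54
2 | $542.54 | $4.88 | $99.36 | $448.06
3 | $448.06 | $4.03 | $111.37 | $340.72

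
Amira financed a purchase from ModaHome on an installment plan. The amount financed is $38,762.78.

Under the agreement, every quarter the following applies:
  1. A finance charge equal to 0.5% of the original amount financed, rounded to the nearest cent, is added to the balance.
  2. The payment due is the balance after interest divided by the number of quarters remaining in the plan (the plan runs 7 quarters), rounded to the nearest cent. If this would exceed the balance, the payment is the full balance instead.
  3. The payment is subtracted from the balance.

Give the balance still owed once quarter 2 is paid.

Quarter 1: opening $38,762.78; interest $193.81 → $38,956.59; payment $5,565.23; balance $33,391.36
Quarter 2: opening $33,391.36; interest $193.81 → $33,585.17; payment $5,597.53; balance $27,987.64

$27,987.64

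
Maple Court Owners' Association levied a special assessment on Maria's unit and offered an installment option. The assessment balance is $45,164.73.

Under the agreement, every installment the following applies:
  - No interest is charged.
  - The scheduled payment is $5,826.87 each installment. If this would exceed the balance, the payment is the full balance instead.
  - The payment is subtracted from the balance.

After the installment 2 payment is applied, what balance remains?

Installment 1: opening $45,164.73; payment $5,826.87; balance $39,337.86
Installment 2: opening $39,337.86; payment $5,826.87; balance $33,510.99

$33,510.99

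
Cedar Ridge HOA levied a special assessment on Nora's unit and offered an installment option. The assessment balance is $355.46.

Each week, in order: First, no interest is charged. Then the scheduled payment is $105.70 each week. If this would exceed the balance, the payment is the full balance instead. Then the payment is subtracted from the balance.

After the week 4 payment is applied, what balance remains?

$0.00

Week 1: opening $355.46; payment $105.70; balance $249.76
Week 2: opening $249.76; payment $105.70; balance $144.06
Week 3: opening $144.06; payment $105.70; balance $38.36
Week 4: opening $38.36; payment $38.36; balance $0.00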